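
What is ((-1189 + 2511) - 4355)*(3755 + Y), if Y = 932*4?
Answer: -22695939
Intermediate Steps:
Y = 3728
((-1189 + 2511) - 4355)*(3755 + Y) = ((-1189 + 2511) - 4355)*(3755 + 3728) = (1322 - 4355)*7483 = -3033*7483 = -22695939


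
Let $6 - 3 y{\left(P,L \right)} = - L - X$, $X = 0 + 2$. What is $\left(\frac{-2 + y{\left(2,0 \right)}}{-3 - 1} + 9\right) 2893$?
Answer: $\frac{153329}{6} \approx 25555.0$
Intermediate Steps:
$X = 2$
$y{\left(P,L \right)} = \frac{8}{3} + \frac{L}{3}$ ($y{\left(P,L \right)} = 2 - \frac{- L - 2}{3} = 2 - \frac{-2 - L}{3} = 2 + \left(\frac{2}{3} + \frac{L}{3}\right) = \frac{8}{3} + \frac{L}{3}$)
$\left(\frac{-2 + y{\left(2,0 \right)}}{-3 - 1} + 9\right) 2893 = \left(\frac{-2 + \left(\frac{8}{3} + \frac{1}{3} \cdot 0\right)}{-3 - 1} + 9\right) 2893 = \left(\frac{-2 + \left(\frac{8}{3} + 0\right)}{-4} + 9\right) 2893 = \left(\left(-2 + \frac{8}{3}\right) \left(- \frac{1}{4}\right) + 9\right) 2893 = \left(\frac{2}{3} \left(- \frac{1}{4}\right) + 9\right) 2893 = \left(- \frac{1}{6} + 9\right) 2893 = \frac{53}{6} \cdot 2893 = \frac{153329}{6}$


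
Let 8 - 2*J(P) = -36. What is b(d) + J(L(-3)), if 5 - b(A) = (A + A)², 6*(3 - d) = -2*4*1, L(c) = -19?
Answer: -433/9 ≈ -48.111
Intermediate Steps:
d = 13/3 (d = 3 - (-2*4)/6 = 3 - (-4)/3 = 3 - ⅙*(-8) = 3 + 4/3 = 13/3 ≈ 4.3333)
J(P) = 22 (J(P) = 4 - ½*(-36) = 4 + 18 = 22)
b(A) = 5 - 4*A² (b(A) = 5 - (A + A)² = 5 - (2*A)² = 5 - 4*A²)
b(d) + J(L(-3)) = (5 - 4*(13/3)²) + 22 = (5 - 4*169/9) + 22 = (5 - 676/9) + 22 = -631/9 + 22 = -433/9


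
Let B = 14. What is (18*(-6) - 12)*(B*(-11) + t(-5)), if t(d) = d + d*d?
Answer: 16080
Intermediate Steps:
t(d) = d + d**2
(18*(-6) - 12)*(B*(-11) + t(-5)) = (18*(-6) - 12)*(14*(-11) - 5*(1 - 5)) = (-108 - 12)*(-154 - 5*(-4)) = -120*(-154 + 20) = -120*(-134) = 16080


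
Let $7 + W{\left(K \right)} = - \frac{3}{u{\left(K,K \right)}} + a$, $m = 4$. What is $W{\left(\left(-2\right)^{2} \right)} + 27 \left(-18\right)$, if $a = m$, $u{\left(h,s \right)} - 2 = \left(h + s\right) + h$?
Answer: $- \frac{6849}{14} \approx -489.21$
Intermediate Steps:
$u{\left(h,s \right)} = 2 + s + 2 h$ ($u{\left(h,s \right)} = 2 + \left(\left(h + s\right) + h\right) = 2 + \left(s + 2 h\right) = 2 + s + 2 h$)
$a = 4$
$W{\left(K \right)} = -3 - \frac{3}{2 + 3 K}$ ($W{\left(K \right)} = -7 + \left(- \frac{3}{2 + K + 2 K} + 4\right) = -7 + \left(- \frac{3}{2 + 3 K} + 4\right) = -7 + \left(4 - \frac{3}{2 + 3 K}\right) = -3 - \frac{3}{2 + 3 K}$)
$W{\left(\left(-2\right)^{2} \right)} + 27 \left(-18\right) = \frac{9 \left(-1 - \left(-2\right)^{2}\right)}{2 + 3 \left(-2\right)^{2}} + 27 \left(-18\right) = \frac{9 \left(-1 - 4\right)}{2 + 3 \cdot 4} - 486 = \frac{9 \left(-1 - 4\right)}{2 + 12} - 486 = 9 \cdot \frac{1}{14} \left(-5\right) - 486 = - \frac{45}{14} - 486 = - \frac{6849}{14}$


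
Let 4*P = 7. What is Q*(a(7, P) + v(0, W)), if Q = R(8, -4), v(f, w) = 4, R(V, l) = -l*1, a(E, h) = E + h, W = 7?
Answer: 51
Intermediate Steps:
P = 7/4 (P = (¼)*7 = 7/4 ≈ 1.7500)
R(V, l) = -l
Q = 4 (Q = -1*(-4) = 4)
Q*(a(7, P) + v(0, W)) = 4*((7 + 7/4) + 4) = 4*(35/4 + 4) = 4*(51/4) = 51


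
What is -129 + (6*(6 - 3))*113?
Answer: 1905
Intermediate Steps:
-129 + (6*(6 - 3))*113 = -129 + (6*3)*113 = -129 + 18*113 = -129 + 2034 = 1905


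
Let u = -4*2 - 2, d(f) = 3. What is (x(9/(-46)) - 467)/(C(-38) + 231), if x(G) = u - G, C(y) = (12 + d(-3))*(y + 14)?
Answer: 7311/1978 ≈ 3.6962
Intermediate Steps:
u = -10 (u = -8 - 2 = -10)
C(y) = 210 + 15*y (C(y) = (12 + 3)*(y + 14) = 15*(14 + y) = 210 + 15*y)
x(G) = -10 - G
(x(9/(-46)) - 467)/(C(-38) + 231) = ((-10 - 9/(-46)) - 467)/((210 + 15*(-38)) + 231) = ((-10 - 9*(-1)/46) - 467)/((210 - 570) + 231) = ((-10 - 1*(-9/46)) - 467)/(-360 + 231) = ((-10 + 9/46) - 467)/(-129) = (-451/46 - 467)*(-1/129) = -21933/46*(-1/129) = 7311/1978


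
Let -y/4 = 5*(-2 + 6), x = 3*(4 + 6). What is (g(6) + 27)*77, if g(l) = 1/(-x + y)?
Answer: 20783/10 ≈ 2078.3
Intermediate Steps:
x = 30 (x = 3*10 = 30)
y = -80 (y = -20*(-2 + 6) = -20*4 = -4*20 = -80)
g(l) = -1/110 (g(l) = 1/(-1*30 - 80) = 1/(-30 - 80) = 1/(-110) = -1/110)
(g(6) + 27)*77 = (-1/110 + 27)*77 = (2969/110)*77 = 20783/10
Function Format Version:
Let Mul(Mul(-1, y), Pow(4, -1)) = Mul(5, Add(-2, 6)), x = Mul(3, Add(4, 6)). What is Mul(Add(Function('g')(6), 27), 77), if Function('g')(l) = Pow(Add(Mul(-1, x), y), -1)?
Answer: Rational(20783, 10) ≈ 2078.3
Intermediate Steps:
x = 30 (x = Mul(3, 10) = 30)
y = -80 (y = Mul(-4, Mul(5, Add(-2, 6))) = Mul(-4, Mul(5, 4)) = Mul(-4, 20) = -80)
Function('g')(l) = Rational(-1, 110) (Function('g')(l) = Pow(Add(Mul(-1, 30), -80), -1) = Pow(Add(-30, -80), -1) = Pow(-110, -1) = Rational(-1, 110))
Mul(Add(Function('g')(6), 27), 77) = Mul(Add(Rational(-1, 110), 27), 77) = Mul(Rational(2969, 110), 77) = Rational(20783, 10)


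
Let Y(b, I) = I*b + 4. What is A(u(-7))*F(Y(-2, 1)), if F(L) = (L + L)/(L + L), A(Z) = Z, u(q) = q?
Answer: -7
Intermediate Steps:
Y(b, I) = 4 + I*b
F(L) = 1 (F(L) = (2*L)/((2*L)) = (2*L)*(1/(2*L)) = 1)
A(u(-7))*F(Y(-2, 1)) = -7*1 = -7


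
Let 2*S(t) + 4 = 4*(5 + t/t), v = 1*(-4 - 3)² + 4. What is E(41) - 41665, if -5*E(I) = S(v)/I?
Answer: -1708267/41 ≈ -41665.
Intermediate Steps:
v = 53 (v = 1*(-7)² + 4 = 1*49 + 4 = 49 + 4 = 53)
S(t) = 10 (S(t) = -2 + (4*(5 + t/t))/2 = -2 + (4*(5 + 1))/2 = -2 + (4*6)/2 = -2 + (½)*24 = -2 + 12 = 10)
E(I) = -2/I
E(41) - 41665 = -2/41 - 41665 = -1708267/41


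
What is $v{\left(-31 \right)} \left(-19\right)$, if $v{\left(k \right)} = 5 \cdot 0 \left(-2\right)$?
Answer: $0$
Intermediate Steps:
$v{\left(k \right)} = 0$ ($v{\left(k \right)} = 0 \left(-2\right) = 0$)
$v{\left(-31 \right)} \left(-19\right) = 0 \left(-19\right) = 0$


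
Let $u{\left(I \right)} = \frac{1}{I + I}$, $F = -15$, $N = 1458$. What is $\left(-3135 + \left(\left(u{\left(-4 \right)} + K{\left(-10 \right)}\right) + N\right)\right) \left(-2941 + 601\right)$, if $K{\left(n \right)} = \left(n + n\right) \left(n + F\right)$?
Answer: $\frac{5508945}{2} \approx 2.7545 \cdot 10^{6}$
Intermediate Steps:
$u{\left(I \right)} = \frac{1}{2 I}$
$K{\left(n \right)} = 2 n \left(-15 + n\right)$ ($K{\left(n \right)} = \left(n + n\right) \left(n - 15\right) = 2 n \left(-15 + n\right)$)
$\left(-3135 + \left(\left(u{\left(-4 \right)} + K{\left(-10 \right)}\right) + N\right)\right) \left(-2941 + 601\right) = \left(-3135 + \left(\left(\frac{1}{2 \left(-4\right)} + 2 \left(-10\right) \left(-15 - 10\right)\right) + 1458\right)\right) \left(-2941 + 601\right) = \left(-3135 + \left(\left(\frac{1}{2} \left(- \frac{1}{4}\right) + 2 \left(-10\right) \left(-25\right)\right) + 1458\right)\right) \left(-2340\right) = \left(-3135 + \left(\left(- \frac{1}{8} + 500\right) + 1458\right)\right) \left(-2340\right) = \left(-3135 + \left(\frac{3999}{8} + 1458\right)\right) \left(-2340\right) = \left(-3135 + \frac{15663}{8}\right) \left(-2340\right) = \left(- \frac{9417}{8}\right) \left(-2340\right) = \frac{5508945}{2}$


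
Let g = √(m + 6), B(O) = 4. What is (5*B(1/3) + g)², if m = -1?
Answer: (20 + √5)² ≈ 494.44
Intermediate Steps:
g = √5 (g = √(-1 + 6) = √5 ≈ 2.2361)
(5*B(1/3) + g)² = (5*4 + √5)² = (20 + √5)²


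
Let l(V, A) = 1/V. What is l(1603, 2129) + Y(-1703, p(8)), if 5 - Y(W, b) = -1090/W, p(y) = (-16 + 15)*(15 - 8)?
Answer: 11903978/2729909 ≈ 4.3606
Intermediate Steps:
p(y) = -7 (p(y) = -1*7 = -7)
Y(W, b) = 5 + 1090/W (Y(W, b) = 5 - (-1090)/W = 5 + 1090/W)
l(1603, 2129) + Y(-1703, p(8)) = 1/1603 + (5 + 1090/(-1703)) = 1/1603 + (5 + 1090*(-1/1703)) = 1/1603 + (5 - 1090/1703) = 1/1603 + 7425/1703 = 11903978/2729909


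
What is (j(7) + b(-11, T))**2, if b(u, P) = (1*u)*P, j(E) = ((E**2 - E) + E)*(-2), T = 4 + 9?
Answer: 58081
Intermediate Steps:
T = 13
j(E) = -2*E**2 (j(E) = E**2*(-2) = -2*E**2)
b(u, P) = P*u (b(u, P) = u*P = P*u)
(j(7) + b(-11, T))**2 = (-2*7**2 + 13*(-11))**2 = (-2*49 - 143)**2 = (-98 - 143)**2 = (-241)**2 = 58081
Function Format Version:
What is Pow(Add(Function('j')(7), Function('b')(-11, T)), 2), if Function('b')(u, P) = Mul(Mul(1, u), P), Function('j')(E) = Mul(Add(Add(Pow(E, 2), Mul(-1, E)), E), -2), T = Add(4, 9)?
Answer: 58081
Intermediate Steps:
T = 13
Function('j')(E) = Mul(-2, Pow(E, 2)) (Function('j')(E) = Mul(Pow(E, 2), -2) = Mul(-2, Pow(E, 2)))
Function('b')(u, P) = Mul(P, u) (Function('b')(u, P) = Mul(u, P) = Mul(P, u))
Pow(Add(Function('j')(7), Function('b')(-11, T)), 2) = Pow(Add(Mul(-2, Pow(7, 2)), Mul(13, -11)), 2) = Pow(Add(Mul(-2, 49), -143), 2) = Pow(Add(-98, -143), 2) = Pow(-241, 2) = 58081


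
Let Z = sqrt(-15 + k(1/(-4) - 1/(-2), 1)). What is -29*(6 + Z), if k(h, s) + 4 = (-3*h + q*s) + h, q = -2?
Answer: -174 - 29*I*sqrt(86)/2 ≈ -174.0 - 134.47*I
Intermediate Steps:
k(h, s) = -4 - 2*h - 2*s (k(h, s) = -4 + ((-3*h - 2*s) + h) = -4 + (-2*h - 2*s) = -4 - 2*h - 2*s)
Z = I*sqrt(86)/2 (Z = sqrt(-15 + (-4 - 2*(1/(-4) - 1/(-2)) - 2*1)) = sqrt(-15 + (-4 - 2*(1*(-1/4) - 1*(-1/2)) - 2)) = sqrt(-15 + (-4 - 2*(-1/4 + 1/2) - 2)) = sqrt(-15 + (-4 - 2*1/4 - 2)) = sqrt(-15 + (-4 - 1/2 - 2)) = sqrt(-15 - 13/2) = sqrt(-43/2) = I*sqrt(86)/2 ≈ 4.6368*I)
-29*(6 + Z) = -29*(6 + I*sqrt(86)/2) = -174 - 29*I*sqrt(86)/2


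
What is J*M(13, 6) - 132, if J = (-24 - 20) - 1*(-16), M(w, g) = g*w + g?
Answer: -2484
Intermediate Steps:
M(w, g) = g + g*w
J = -28 (J = -44 + 16 = -28)
J*M(13, 6) - 132 = -168*(1 + 13) - 132 = -168*14 - 132 = -28*84 - 132 = -2352 - 132 = -2484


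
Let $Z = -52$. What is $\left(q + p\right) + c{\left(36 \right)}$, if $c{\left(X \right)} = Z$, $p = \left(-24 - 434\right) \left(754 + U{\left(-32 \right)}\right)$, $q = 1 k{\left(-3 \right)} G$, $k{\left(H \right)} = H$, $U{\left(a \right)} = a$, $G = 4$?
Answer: $-330740$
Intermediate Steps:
$q = -12$ ($q = 1 \left(-3\right) 4 = \left(-3\right) 4 = -12$)
$p = -330676$ ($p = \left(-24 - 434\right) \left(754 - 32\right) = \left(-458\right) 722 = -330676$)
$c{\left(X \right)} = -52$
$\left(q + p\right) + c{\left(36 \right)} = \left(-12 - 330676\right) - 52 = -330688 - 52 = -330740$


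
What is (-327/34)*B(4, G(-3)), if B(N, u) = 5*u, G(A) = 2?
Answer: -1635/17 ≈ -96.177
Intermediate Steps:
(-327/34)*B(4, G(-3)) = (-327/34)*(5*2) = -327*1/34*10 = -327/34*10 = -1635/17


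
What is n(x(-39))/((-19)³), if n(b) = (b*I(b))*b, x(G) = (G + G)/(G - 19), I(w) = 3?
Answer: -4563/5768419 ≈ -0.00079103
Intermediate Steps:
x(G) = 2*G/(-19 + G) (x(G) = (2*G)/(-19 + G) = 2*G/(-19 + G))
n(b) = 3*b² (n(b) = (b*3)*b = (3*b)*b = 3*b²)
n(x(-39))/((-19)³) = (3*(2*(-39)/(-19 - 39))²)/((-19)³) = (3*(2*(-39)/(-58))²)/(-6859) = (3*(2*(-39)*(-1/58))²)*(-1/6859) = (3*(39/29)²)*(-1/6859) = (3*(1521/841))*(-1/6859) = (4563/841)*(-1/6859) = -4563/5768419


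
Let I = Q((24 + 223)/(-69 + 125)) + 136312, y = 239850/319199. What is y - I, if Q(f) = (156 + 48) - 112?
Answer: -43539780546/319199 ≈ -1.3640e+5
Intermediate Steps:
y = 239850/319199 (y = 239850*(1/319199) = 239850/319199 ≈ 0.75141)
Q(f) = 92 (Q(f) = 204 - 112 = 92)
I = 136404 (I = 92 + 136312 = 136404)
y - I = 239850/319199 - 1*136404 = 239850/319199 - 136404 = -43539780546/319199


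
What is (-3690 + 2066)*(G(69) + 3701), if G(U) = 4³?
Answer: -6114360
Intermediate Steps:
G(U) = 64
(-3690 + 2066)*(G(69) + 3701) = (-3690 + 2066)*(64 + 3701) = -1624*3765 = -6114360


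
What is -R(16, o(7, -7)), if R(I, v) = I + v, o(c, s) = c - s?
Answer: -30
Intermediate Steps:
-R(16, o(7, -7)) = -(16 + (7 - 1*(-7))) = -(16 + (7 + 7)) = -(16 + 14) = -1*30 = -30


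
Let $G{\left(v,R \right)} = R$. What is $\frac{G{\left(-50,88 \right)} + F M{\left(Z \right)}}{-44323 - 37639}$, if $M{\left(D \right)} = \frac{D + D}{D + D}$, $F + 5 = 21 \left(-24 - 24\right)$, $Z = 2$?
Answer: $\frac{925}{81962} \approx 0.011286$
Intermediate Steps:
$F = -1013$ ($F = -5 + 21 \left(-24 - 24\right) = -5 + 21 \left(-48\right) = -5 - 1008 = -1013$)
$M{\left(D \right)} = 1$ ($M{\left(D \right)} = \frac{2 D}{2 D} = 2 D \frac{1}{2 D} = 1$)
$\frac{G{\left(-50,88 \right)} + F M{\left(Z \right)}}{-44323 - 37639} = \frac{88 - 1013}{-44323 - 37639} = \frac{88 - 1013}{-81962} = \left(-925\right) \left(- \frac{1}{81962}\right) = \frac{925}{81962}$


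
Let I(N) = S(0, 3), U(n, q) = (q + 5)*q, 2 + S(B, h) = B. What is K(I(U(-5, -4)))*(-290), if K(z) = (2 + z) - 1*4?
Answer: 1160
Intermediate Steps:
S(B, h) = -2 + B
U(n, q) = q*(5 + q) (U(n, q) = (5 + q)*q = q*(5 + q))
I(N) = -2 (I(N) = -2 + 0 = -2)
K(z) = -2 + z (K(z) = (2 + z) - 4 = -2 + z)
K(I(U(-5, -4)))*(-290) = (-2 - 2)*(-290) = -4*(-290) = 1160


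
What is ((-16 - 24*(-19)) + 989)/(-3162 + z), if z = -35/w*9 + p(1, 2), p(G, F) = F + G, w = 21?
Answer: -1429/3174 ≈ -0.45022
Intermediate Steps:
z = -12 (z = -35/21*9 + (2 + 1) = -35*1/21*9 + 3 = -5/3*9 + 3 = -15 + 3 = -12)
((-16 - 24*(-19)) + 989)/(-3162 + z) = ((-16 - 24*(-19)) + 989)/(-3162 - 12) = ((-16 + 456) + 989)/(-3174) = (440 + 989)*(-1/3174) = 1429*(-1/3174) = -1429/3174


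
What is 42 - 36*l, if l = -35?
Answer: 1302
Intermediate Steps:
42 - 36*l = 42 - 36*(-35) = 42 + 1260 = 1302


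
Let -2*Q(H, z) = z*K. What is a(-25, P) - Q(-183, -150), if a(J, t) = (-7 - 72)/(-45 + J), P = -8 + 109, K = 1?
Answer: -5171/70 ≈ -73.871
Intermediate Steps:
Q(H, z) = -z/2
P = 101
a(J, t) = -79/(-45 + J)
a(-25, P) - Q(-183, -150) = -79/(-45 - 25) - (-1)*(-150)/2 = -79/(-70) - 1*75 = -79*(-1/70) - 75 = 79/70 - 75 = -5171/70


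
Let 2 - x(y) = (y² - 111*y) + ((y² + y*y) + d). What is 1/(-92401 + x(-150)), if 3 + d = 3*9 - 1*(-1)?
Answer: -1/176574 ≈ -5.6634e-6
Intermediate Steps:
d = 25 (d = -3 + (3*9 - 1*(-1)) = -3 + (27 + 1) = -3 + 28 = 25)
x(y) = -23 - 3*y² + 111*y (x(y) = 2 - ((y² - 111*y) + ((y² + y*y) + 25)) = 2 - ((y² - 111*y) + ((y² + y²) + 25)) = 2 - ((y² - 111*y) + (2*y² + 25)) = 2 - ((y² - 111*y) + (25 + 2*y²)) = 2 - (25 - 111*y + 3*y²) = 2 + (-25 - 3*y² + 111*y) = -23 - 3*y² + 111*y)
1/(-92401 + x(-150)) = 1/(-92401 + (-23 - 3*(-150)² + 111*(-150))) = 1/(-92401 + (-23 - 3*22500 - 16650)) = 1/(-92401 + (-23 - 67500 - 16650)) = 1/(-92401 - 84173) = 1/(-176574) = -1/176574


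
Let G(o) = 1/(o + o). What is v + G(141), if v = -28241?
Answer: -7963961/282 ≈ -28241.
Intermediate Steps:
G(o) = 1/(2*o)
v + G(141) = -28241 + (1/2)/141 = -28241 + (1/2)*(1/141) = -28241 + 1/282 = -7963961/282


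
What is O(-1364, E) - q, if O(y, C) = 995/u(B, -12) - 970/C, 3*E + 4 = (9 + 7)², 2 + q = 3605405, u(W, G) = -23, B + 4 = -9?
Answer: -3482872243/966 ≈ -3.6055e+6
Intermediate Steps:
B = -13 (B = -4 - 9 = -13)
q = 3605403 (q = -2 + 3605405 = 3605403)
E = 84 (E = -4/3 + (9 + 7)²/3 = -4/3 + (⅓)*16² = -4/3 + (⅓)*256 = -4/3 + 256/3 = 84)
O(y, C) = -995/23 - 970/C (O(y, C) = 995/(-23) - 970/C = 995*(-1/23) - 970/C = -995/23 - 970/C)
O(-1364, E) - q = (-995/23 - 970/84) - 1*3605403 = (-995/23 - 970*1/84) - 3605403 = (-995/23 - 485/42) - 3605403 = -52945/966 - 3605403 = -3482872243/966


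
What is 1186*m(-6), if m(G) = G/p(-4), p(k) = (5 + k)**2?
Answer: -7116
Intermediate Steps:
m(G) = G (m(G) = G/((5 - 4)**2) = G/(1**2) = G/1 = G*1 = G)
1186*m(-6) = 1186*(-6) = -7116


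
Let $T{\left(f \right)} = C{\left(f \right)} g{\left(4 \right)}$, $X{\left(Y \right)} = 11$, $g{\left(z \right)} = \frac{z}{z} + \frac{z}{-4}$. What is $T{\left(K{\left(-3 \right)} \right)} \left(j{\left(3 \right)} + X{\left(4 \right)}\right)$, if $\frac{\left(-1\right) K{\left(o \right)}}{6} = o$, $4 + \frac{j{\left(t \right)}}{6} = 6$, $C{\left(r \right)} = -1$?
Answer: $0$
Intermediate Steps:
$j{\left(t \right)} = 12$ ($j{\left(t \right)} = -24 + 6 \cdot 6 = -24 + 36 = 12$)
$K{\left(o \right)} = - 6 o$
$g{\left(z \right)} = 1 - \frac{z}{4}$ ($g{\left(z \right)} = 1 + z \left(- \frac{1}{4}\right) = 1 - \frac{z}{4}$)
$T{\left(f \right)} = 0$ ($T{\left(f \right)} = - (1 - 1) = \left(-1\right) 0 = 0$)
$T{\left(K{\left(-3 \right)} \right)} \left(j{\left(3 \right)} + X{\left(4 \right)}\right) = 0 \left(12 + 11\right) = 0 \cdot 23 = 0$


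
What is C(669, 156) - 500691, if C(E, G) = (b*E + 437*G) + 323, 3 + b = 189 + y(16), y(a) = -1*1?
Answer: -308431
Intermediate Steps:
y(a) = -1
b = 185 (b = -3 + (189 - 1) = -3 + 188 = 185)
C(E, G) = 323 + 185*E + 437*G (C(E, G) = (185*E + 437*G) + 323 = 323 + 185*E + 437*G)
C(669, 156) - 500691 = (323 + 185*669 + 437*156) - 500691 = (323 + 123765 + 68172) - 500691 = 192260 - 500691 = -308431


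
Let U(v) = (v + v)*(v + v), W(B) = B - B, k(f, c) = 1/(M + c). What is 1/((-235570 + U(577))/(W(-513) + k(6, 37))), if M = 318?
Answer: 1/389131830 ≈ 2.5698e-9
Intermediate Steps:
k(f, c) = 1/(318 + c)
W(B) = 0
U(v) = 4*v**2 (U(v) = (2*v)*(2*v) = 4*v**2)
1/((-235570 + U(577))/(W(-513) + k(6, 37))) = 1/((-235570 + 4*577**2)/(0 + 1/(318 + 37))) = 1/((-235570 + 4*332929)/(0 + 1/355)) = 1/((-235570 + 1331716)/(0 + 1/355)) = 1/(1096146/(1/355)) = 1/(1096146*355) = 1/389131830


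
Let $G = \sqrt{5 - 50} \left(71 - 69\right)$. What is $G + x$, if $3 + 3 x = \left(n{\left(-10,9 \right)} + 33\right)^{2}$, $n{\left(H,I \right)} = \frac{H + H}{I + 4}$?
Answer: $\frac{166774}{507} + 6 i \sqrt{5} \approx 328.94 + 13.416 i$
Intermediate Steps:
$n{\left(H,I \right)} = \frac{2 H}{4 + I}$
$x = \frac{166774}{507}$ ($x = -1 + \frac{\left(2 \left(-10\right) \frac{1}{4 + 9} + 33\right)^{2}}{3} = -1 + \frac{\left(2 \left(-10\right) \frac{1}{13} + 33\right)^{2}}{3} = -1 + \frac{\left(- \frac{20}{13} + 33\right)^{2}}{3} = -1 + \frac{\left(\frac{409}{13}\right)^{2}}{3} = -1 + \frac{1}{3} \cdot \frac{167281}{169} = -1 + \frac{167281}{507} = \frac{166774}{507} \approx 328.94$)
$G = 6 i \sqrt{5}$ ($G = \sqrt{-45} \cdot 2 = 3 i \sqrt{5} \cdot 2 = 6 i \sqrt{5} \approx 13.416 i$)
$G + x = 6 i \sqrt{5} + \frac{166774}{507} = \frac{166774}{507} + 6 i \sqrt{5}$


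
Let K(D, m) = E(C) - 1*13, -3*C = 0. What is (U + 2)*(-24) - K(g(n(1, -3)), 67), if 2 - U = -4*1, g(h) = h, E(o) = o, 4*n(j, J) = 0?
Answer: -179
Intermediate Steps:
C = 0 (C = -⅓*0 = 0)
n(j, J) = 0 (n(j, J) = (¼)*0 = 0)
K(D, m) = -13 (K(D, m) = 0 - 1*13 = 0 - 13 = -13)
U = 6 (U = 2 - (-4) = 2 - 1*(-4) = 2 + 4 = 6)
(U + 2)*(-24) - K(g(n(1, -3)), 67) = (6 + 2)*(-24) - 1*(-13) = 8*(-24) + 13 = -192 + 13 = -179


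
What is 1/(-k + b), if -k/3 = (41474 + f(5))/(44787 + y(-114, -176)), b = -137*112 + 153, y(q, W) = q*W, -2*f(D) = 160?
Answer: -21617/328342453 ≈ -6.5837e-5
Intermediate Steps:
f(D) = -80 (f(D) = -1/2*160 = -80)
y(q, W) = W*q
b = -15191 (b = -15344 + 153 = -15191)
k = -41394/21617 (k = -3*(41474 - 80)/(44787 - 176*(-114)) = -124182/(44787 + 20064) = -124182/64851 = -3*13798/21617 = -41394/21617 ≈ -1.9149)
1/(-k + b) = 1/(-1*(-41394/21617) - 15191) = 1/(41394/21617 - 15191) = 1/(-328342453/21617) = -21617/328342453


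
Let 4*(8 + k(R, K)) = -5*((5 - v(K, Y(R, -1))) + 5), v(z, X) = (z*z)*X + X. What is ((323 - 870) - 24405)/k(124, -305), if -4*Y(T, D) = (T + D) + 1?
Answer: 12476/1802389 ≈ 0.0069219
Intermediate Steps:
Y(T, D) = -¼ - D/4 - T/4 (Y(T, D) = -((T + D) + 1)/4 = -((D + T) + 1)/4 = -(1 + D + T)/4 = -¼ - D/4 - T/4)
v(z, X) = X + X*z² (v(z, X) = z²*X + X = X*z² + X = X + X*z²)
k(R, K) = -41/2 - 5*R*(1 + K²)/16 (k(R, K) = -8 + (-5*((5 - (-¼ - ¼*(-1) - R/4)*(1 + K²)) + 5))/4 = -8 + (-5*((5 - (-¼ + ¼ - R/4)*(1 + K²)) + 5))/4 = -8 + (-5*((5 - (-R/4)*(1 + K²)) + 5))/4 = -8 + (-5*((5 - (-1)*R*(1 + K²)/4) + 5))/4 = -8 + (-5*((5 + R*(1 + K²)/4) + 5))/4 = -8 + (-5*(10 + R*(1 + K²)/4))/4 = -8 + (-50 - 5*R*(1 + K²)/4)/4 = -8 + (-25/2 - 5*R*(1 + K²)/16) = -41/2 - 5*R*(1 + K²)/16)
((323 - 870) - 24405)/k(124, -305) = ((323 - 870) - 24405)/(-41/2 - 5/16*124*(1 + (-305)²)) = (-547 - 24405)/(-41/2 - 5/16*124*(1 + 93025)) = -24952/(-41/2 - 5/16*124*93026) = -24952/(-41/2 - 7209515/2) = -24952/(-3604778) = -24952*(-1/3604778) = 12476/1802389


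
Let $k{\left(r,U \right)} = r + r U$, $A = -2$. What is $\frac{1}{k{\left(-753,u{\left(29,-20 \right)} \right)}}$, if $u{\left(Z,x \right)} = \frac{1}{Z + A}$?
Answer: $- \frac{9}{7028} \approx -0.0012806$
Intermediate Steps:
$u{\left(Z,x \right)} = \frac{1}{-2 + Z}$ ($u{\left(Z,x \right)} = \frac{1}{Z - 2} = \frac{1}{-2 + Z}$)
$k{\left(r,U \right)} = r + U r$
$\frac{1}{k{\left(-753,u{\left(29,-20 \right)} \right)}} = \frac{1}{\left(-753\right) \left(1 + \frac{1}{-2 + 29}\right)} = \frac{1}{\left(-753\right) \left(1 + \frac{1}{27}\right)} = \frac{1}{\left(-753\right) \frac{28}{27}} = \frac{1}{- \frac{7028}{9}} = - \frac{9}{7028}$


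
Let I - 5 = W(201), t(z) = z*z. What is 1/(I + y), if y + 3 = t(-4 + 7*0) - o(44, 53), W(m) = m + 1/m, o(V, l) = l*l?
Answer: -201/520589 ≈ -0.00038610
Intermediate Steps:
o(V, l) = l²
t(z) = z²
y = -2796 (y = -3 + ((-4 + 7*0)² - 1*53²) = -3 + ((-4 + 0)² - 1*2809) = -3 + ((-4)² - 2809) = -3 + (16 - 2809) = -3 - 2793 = -2796)
I = 41407/201 (I = 5 + (201 + 1/201) = 5 + 40402/201 = 41407/201 ≈ 206.00)
1/(I + y) = 1/(41407/201 - 2796) = 1/(-520589/201) = -201/520589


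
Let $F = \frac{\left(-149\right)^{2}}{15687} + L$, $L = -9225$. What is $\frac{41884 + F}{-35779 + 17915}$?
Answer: $- \frac{256171967}{140116284} \approx -1.8283$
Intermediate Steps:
$F = - \frac{144690374}{15687}$ ($F = \frac{\left(-149\right)^{2}}{15687} - 9225 = 22201 \cdot \frac{1}{15687} - 9225 = \frac{22201}{15687} - 9225 = - \frac{144690374}{15687} \approx -9223.6$)
$\frac{41884 + F}{-35779 + 17915} = \frac{41884 - \frac{144690374}{15687}}{-35779 + 17915} = \frac{512343934}{15687 \left(-17864\right)} = \frac{512343934}{15687} \left(- \frac{1}{17864}\right) = - \frac{256171967}{140116284}$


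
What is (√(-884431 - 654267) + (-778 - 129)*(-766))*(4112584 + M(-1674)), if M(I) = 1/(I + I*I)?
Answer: 4001033956404134789/1400301 + 11517710975569*I*√31402/400086 ≈ 2.8573e+12 + 5.1014e+9*I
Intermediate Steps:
M(I) = 1/(I + I²)
(√(-884431 - 654267) + (-778 - 129)*(-766))*(4112584 + M(-1674)) = (√(-884431 - 654267) + (-778 - 129)*(-766))*(4112584 + 1/((-1674)*(1 - 1674))) = (√(-1538698) - 907*(-766))*(4112584 - 1/1674/(-1673)) = (7*I*√31402 + 694762)*(4112584 - 1/1674*(-1/1673)) = (694762 + 7*I*√31402)*(4112584 + 1/2800602) = (694762 + 7*I*√31402)*(11517710975569/2800602) = 4001033956404134789/1400301 + 11517710975569*I*√31402/400086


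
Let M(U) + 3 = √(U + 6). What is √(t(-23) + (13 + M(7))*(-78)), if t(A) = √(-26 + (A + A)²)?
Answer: √(-780 + √2090 - 78*√13) ≈ 31.867*I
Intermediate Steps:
M(U) = -3 + √(6 + U) (M(U) = -3 + √(U + 6) = -3 + √(6 + U))
t(A) = √(-26 + 4*A²) (t(A) = √(-26 + (2*A)²) = √(-26 + 4*A²))
√(t(-23) + (13 + M(7))*(-78)) = √(√(-26 + 4*(-23)²) + (13 + (-3 + √(6 + 7)))*(-78)) = √(√(-26 + 4*529) + (13 + (-3 + √13))*(-78)) = √(√(-26 + 2116) + (10 + √13)*(-78)) = √(√2090 + (-780 - 78*√13)) = √(-780 + √2090 - 78*√13)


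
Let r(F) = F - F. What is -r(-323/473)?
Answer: 0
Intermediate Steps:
r(F) = 0
-r(-323/473) = -1*0 = 0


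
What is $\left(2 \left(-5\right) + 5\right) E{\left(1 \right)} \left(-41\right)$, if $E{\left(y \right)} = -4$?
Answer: $-820$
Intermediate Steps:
$\left(2 \left(-5\right) + 5\right) E{\left(1 \right)} \left(-41\right) = \left(2 \left(-5\right) + 5\right) \left(-4\right) \left(-41\right) = \left(-10 + 5\right) \left(-4\right) \left(-41\right) = \left(-5\right) \left(-4\right) \left(-41\right) = 20 \left(-41\right) = -820$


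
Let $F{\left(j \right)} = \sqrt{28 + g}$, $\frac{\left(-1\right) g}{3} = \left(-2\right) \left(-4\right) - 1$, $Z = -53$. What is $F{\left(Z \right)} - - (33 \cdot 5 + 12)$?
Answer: $177 + \sqrt{7} \approx 179.65$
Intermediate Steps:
$g = -21$ ($g = - 3 \left(\left(-2\right) \left(-4\right) - 1\right) = - 3 \left(8 - 1\right) = \left(-3\right) 7 = -21$)
$F{\left(j \right)} = \sqrt{7}$ ($F{\left(j \right)} = \sqrt{28 - 21} = \sqrt{7}$)
$F{\left(Z \right)} - - (33 \cdot 5 + 12) = \sqrt{7} - - (33 \cdot 5 + 12) = \sqrt{7} - - (165 + 12) = \sqrt{7} - \left(-1\right) 177 = \sqrt{7} - -177 = \sqrt{7} + 177 = 177 + \sqrt{7}$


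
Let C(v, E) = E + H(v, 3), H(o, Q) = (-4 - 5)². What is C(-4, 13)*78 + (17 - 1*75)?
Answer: 7274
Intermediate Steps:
H(o, Q) = 81 (H(o, Q) = (-9)² = 81)
C(v, E) = 81 + E (C(v, E) = E + 81 = 81 + E)
C(-4, 13)*78 + (17 - 1*75) = (81 + 13)*78 + (17 - 1*75) = 94*78 + (17 - 75) = 7332 - 58 = 7274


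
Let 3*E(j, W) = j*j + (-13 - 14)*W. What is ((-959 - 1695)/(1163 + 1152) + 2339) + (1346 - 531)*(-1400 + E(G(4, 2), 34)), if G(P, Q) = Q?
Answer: -9632475257/6945 ≈ -1.3870e+6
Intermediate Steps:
E(j, W) = -9*W + j²/3 (E(j, W) = (j*j + (-13 - 14)*W)/3 = (j² - 27*W)/3 = -9*W + j²/3)
((-959 - 1695)/(1163 + 1152) + 2339) + (1346 - 531)*(-1400 + E(G(4, 2), 34)) = ((-959 - 1695)/(1163 + 1152) + 2339) + (1346 - 531)*(-1400 + (-9*34 + (⅓)*2²)) = (-2654/2315 + 2339) + 815*(-1400 + (-306 + (⅓)*4)) = (-2654*1/2315 + 2339) + 815*(-1400 + (-306 + 4/3)) = (-2654/2315 + 2339) + 815*(-1400 - 914/3) = 5412131/2315 + 815*(-5114/3) = 5412131/2315 - 4167910/3 = -9632475257/6945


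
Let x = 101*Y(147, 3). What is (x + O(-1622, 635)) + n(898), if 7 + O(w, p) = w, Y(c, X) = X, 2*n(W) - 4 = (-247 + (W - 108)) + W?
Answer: -1207/2 ≈ -603.50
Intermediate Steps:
n(W) = -351/2 + W (n(W) = 2 + ((-247 + (W - 108)) + W)/2 = 2 + ((-247 + (-108 + W)) + W)/2 = 2 + ((-355 + W) + W)/2 = 2 + (-355 + 2*W)/2 = 2 + (-355/2 + W) = -351/2 + W)
x = 303 (x = 101*3 = 303)
O(w, p) = -7 + w
(x + O(-1622, 635)) + n(898) = (303 + (-7 - 1622)) + (-351/2 + 898) = (303 - 1629) + 1445/2 = -1326 + 1445/2 = -1207/2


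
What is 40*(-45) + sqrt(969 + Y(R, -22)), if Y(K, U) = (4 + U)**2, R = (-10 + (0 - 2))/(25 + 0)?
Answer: -1800 + sqrt(1293) ≈ -1764.0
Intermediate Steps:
R = -12/25 (R = (-10 - 2)/25 = -12*1/25 = -12/25 ≈ -0.48000)
40*(-45) + sqrt(969 + Y(R, -22)) = 40*(-45) + sqrt(969 + (4 - 22)**2) = -1800 + sqrt(969 + (-18)**2) = -1800 + sqrt(969 + 324) = -1800 + sqrt(1293)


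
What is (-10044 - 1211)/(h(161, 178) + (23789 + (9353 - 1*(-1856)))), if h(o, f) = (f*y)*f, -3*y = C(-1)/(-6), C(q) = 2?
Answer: -101295/346666 ≈ -0.29220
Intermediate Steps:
y = 1/9 (y = -2/(3*(-6)) = -2*(-1)/(3*6) = -1/3*(-1/3) = 1/9 ≈ 0.11111)
h(o, f) = f**2/9 (h(o, f) = (f*(1/9))*f = (f/9)*f = f**2/9)
(-10044 - 1211)/(h(161, 178) + (23789 + (9353 - 1*(-1856)))) = (-10044 - 1211)/((1/9)*178**2 + (23789 + (9353 - 1*(-1856)))) = -11255/((1/9)*31684 + (23789 + (9353 + 1856))) = -11255/(31684/9 + (23789 + 11209)) = -11255/(31684/9 + 34998) = -11255/346666/9 = -11255*9/346666 = -101295/346666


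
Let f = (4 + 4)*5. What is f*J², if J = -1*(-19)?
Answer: 14440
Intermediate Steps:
f = 40 (f = 8*5 = 40)
J = 19
f*J² = 40*19² = 40*361 = 14440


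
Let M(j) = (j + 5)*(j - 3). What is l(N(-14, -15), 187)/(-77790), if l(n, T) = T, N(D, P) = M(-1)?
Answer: -187/77790 ≈ -0.0024039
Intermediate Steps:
M(j) = (-3 + j)*(5 + j) (M(j) = (5 + j)*(-3 + j) = (-3 + j)*(5 + j))
N(D, P) = -16 (N(D, P) = -15 + (-1)² + 2*(-1) = -15 + 1 - 2 = -16)
l(N(-14, -15), 187)/(-77790) = 187/(-77790) = 187*(-1/77790) = -187/77790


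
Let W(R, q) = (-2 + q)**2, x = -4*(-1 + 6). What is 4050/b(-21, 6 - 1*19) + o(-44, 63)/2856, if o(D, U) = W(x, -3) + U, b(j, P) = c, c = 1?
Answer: 1445861/357 ≈ 4050.0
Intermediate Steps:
x = -20 (x = -4*5 = -20)
b(j, P) = 1
o(D, U) = 25 + U (o(D, U) = (-2 - 3)**2 + U = (-5)**2 + U = 25 + U)
4050/b(-21, 6 - 1*19) + o(-44, 63)/2856 = 4050/1 + (25 + 63)/2856 = 4050*1 + 88*(1/2856) = 4050 + 11/357 = 1445861/357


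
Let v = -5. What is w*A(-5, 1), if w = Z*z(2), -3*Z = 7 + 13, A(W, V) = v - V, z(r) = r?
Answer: 80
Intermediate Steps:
A(W, V) = -5 - V
Z = -20/3 (Z = -(7 + 13)/3 = -1/3*20 = -20/3 ≈ -6.6667)
w = -40/3 (w = -20/3*2 = -40/3 ≈ -13.333)
w*A(-5, 1) = -40*(-5 - 1*1)/3 = -40*(-5 - 1)/3 = -40/3*(-6) = 80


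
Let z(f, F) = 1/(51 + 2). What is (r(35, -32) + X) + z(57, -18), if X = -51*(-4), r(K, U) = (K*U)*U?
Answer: 1910333/53 ≈ 36044.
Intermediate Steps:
r(K, U) = K*U²
z(f, F) = 1/53
X = 204
(r(35, -32) + X) + z(57, -18) = (35*(-32)² + 204) + 1/53 = (35*1024 + 204) + 1/53 = (35840 + 204) + 1/53 = 36044 + 1/53 = 1910333/53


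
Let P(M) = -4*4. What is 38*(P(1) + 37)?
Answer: 798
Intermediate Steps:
P(M) = -16
38*(P(1) + 37) = 38*(-16 + 37) = 38*21 = 798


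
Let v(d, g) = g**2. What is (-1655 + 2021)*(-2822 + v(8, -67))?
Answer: 610122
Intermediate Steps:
(-1655 + 2021)*(-2822 + v(8, -67)) = (-1655 + 2021)*(-2822 + (-67)**2) = 366*(-2822 + 4489) = 366*1667 = 610122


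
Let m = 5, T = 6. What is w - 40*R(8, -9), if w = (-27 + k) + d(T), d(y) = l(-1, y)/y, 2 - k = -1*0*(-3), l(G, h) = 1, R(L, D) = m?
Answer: -1349/6 ≈ -224.83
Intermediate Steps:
R(L, D) = 5
k = 2 (k = 2 - (-1*0)*(-3) = 2 - 0*(-3) = 2 - 1*0 = 2 + 0 = 2)
d(y) = 1/y
w = -149/6 (w = (-27 + 2) + 1/6 = -25 + ⅙ = -149/6 ≈ -24.833)
w - 40*R(8, -9) = -149/6 - 40*5 = -149/6 - 200 = -1349/6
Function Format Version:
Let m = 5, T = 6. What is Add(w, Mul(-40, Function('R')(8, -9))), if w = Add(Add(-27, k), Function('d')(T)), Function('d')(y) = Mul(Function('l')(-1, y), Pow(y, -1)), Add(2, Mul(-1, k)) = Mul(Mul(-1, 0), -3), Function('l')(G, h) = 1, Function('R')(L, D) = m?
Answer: Rational(-1349, 6) ≈ -224.83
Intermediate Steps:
Function('R')(L, D) = 5
k = 2 (k = Add(2, Mul(-1, Mul(Mul(-1, 0), -3))) = Add(2, Mul(-1, Mul(0, -3))) = Add(2, Mul(-1, 0)) = Add(2, 0) = 2)
Function('d')(y) = Pow(y, -1) (Function('d')(y) = Mul(1, Pow(y, -1)) = Pow(y, -1))
w = Rational(-149, 6) (w = Add(Add(-27, 2), Pow(6, -1)) = Add(-25, Rational(1, 6)) = Rational(-149, 6) ≈ -24.833)
Add(w, Mul(-40, Function('R')(8, -9))) = Add(Rational(-149, 6), Mul(-40, 5)) = Add(Rational(-149, 6), -200) = Rational(-1349, 6)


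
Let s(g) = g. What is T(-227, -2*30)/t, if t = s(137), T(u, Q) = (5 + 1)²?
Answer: 36/137 ≈ 0.26277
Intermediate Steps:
T(u, Q) = 36 (T(u, Q) = 6² = 36)
t = 137
T(-227, -2*30)/t = 36/137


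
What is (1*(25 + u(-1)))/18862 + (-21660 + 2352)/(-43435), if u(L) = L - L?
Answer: 365273371/819270970 ≈ 0.44585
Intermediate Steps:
u(L) = 0
(1*(25 + u(-1)))/18862 + (-21660 + 2352)/(-43435) = (1*(25 + 0))/18862 + (-21660 + 2352)/(-43435) = (1*25)*(1/18862) - 19308*(-1/43435) = 25*(1/18862) + 19308/43435 = 25/18862 + 19308/43435 = 365273371/819270970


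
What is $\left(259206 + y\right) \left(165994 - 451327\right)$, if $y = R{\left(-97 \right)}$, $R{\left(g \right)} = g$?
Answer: $-73932348297$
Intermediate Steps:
$y = -97$
$\left(259206 + y\right) \left(165994 - 451327\right) = \left(259206 - 97\right) \left(165994 - 451327\right) = 259109 \left(-285333\right) = -73932348297$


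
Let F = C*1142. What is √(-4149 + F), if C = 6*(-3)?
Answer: 9*I*√305 ≈ 157.18*I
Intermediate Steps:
C = -18
F = -20556 (F = -18*1142 = -20556)
√(-4149 + F) = √(-4149 - 20556) = √(-24705) = 9*I*√305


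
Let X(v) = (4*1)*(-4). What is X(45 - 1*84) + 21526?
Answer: 21510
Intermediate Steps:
X(v) = -16 (X(v) = 4*(-4) = -16)
X(45 - 1*84) + 21526 = -16 + 21526 = 21510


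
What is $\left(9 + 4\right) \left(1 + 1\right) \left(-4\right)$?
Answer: $-104$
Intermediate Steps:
$\left(9 + 4\right) \left(1 + 1\right) \left(-4\right) = 13 \cdot 2 \left(-4\right) = 13 \left(-8\right) = -104$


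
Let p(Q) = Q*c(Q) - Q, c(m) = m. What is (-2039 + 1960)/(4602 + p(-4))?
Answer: -79/4622 ≈ -0.017092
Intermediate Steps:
p(Q) = Q² - Q (p(Q) = Q*Q - Q = Q² - Q)
(-2039 + 1960)/(4602 + p(-4)) = (-2039 + 1960)/(4602 - 4*(-1 - 4)) = -79/(4602 - 4*(-5)) = -79/(4602 + 20) = -79/4622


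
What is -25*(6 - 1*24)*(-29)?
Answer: -13050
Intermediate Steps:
-25*(6 - 1*24)*(-29) = -25*(6 - 24)*(-29) = -25*(-18)*(-29) = 450*(-29) = -13050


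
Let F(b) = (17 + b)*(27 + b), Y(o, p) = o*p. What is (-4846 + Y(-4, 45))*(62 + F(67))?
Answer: -39996908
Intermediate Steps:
(-4846 + Y(-4, 45))*(62 + F(67)) = (-4846 - 4*45)*(62 + (459 + 67² + 44*67)) = (-4846 - 180)*(62 + (459 + 4489 + 2948)) = -5026*(62 + 7896) = -5026*7958 = -39996908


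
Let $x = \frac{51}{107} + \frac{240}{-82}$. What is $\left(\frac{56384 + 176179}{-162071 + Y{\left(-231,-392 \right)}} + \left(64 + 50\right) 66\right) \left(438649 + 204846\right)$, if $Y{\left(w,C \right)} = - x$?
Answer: $\frac{3441735632696410545}{710994728} \approx 4.8407 \cdot 10^{9}$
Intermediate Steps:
$x = - \frac{10749}{4387}$ ($x = 51 \cdot \frac{1}{107} + 240 \left(- \frac{1}{82}\right) = \frac{51}{107} - \frac{120}{41} = - \frac{10749}{4387} \approx -2.4502$)
$Y{\left(w,C \right)} = \frac{10749}{4387}$ ($Y{\left(w,C \right)} = \left(-1\right) \left(- \frac{10749}{4387}\right) = \frac{10749}{4387}$)
$\left(\frac{56384 + 176179}{-162071 + Y{\left(-231,-392 \right)}} + \left(64 + 50\right) 66\right) \left(438649 + 204846\right) = \left(\frac{56384 + 176179}{-162071 + \frac{10749}{4387}} + \left(64 + 50\right) 66\right) \left(438649 + 204846\right) = \left(\frac{232563}{- \frac{710994728}{4387}} + 114 \cdot 66\right) 643495 = \left(232563 \left(- \frac{4387}{710994728}\right) + 7524\right) 643495 = \left(- \frac{1020253881}{710994728} + 7524\right) 643495 = \frac{5348504079591}{710994728} \cdot 643495 = \frac{3441735632696410545}{710994728}$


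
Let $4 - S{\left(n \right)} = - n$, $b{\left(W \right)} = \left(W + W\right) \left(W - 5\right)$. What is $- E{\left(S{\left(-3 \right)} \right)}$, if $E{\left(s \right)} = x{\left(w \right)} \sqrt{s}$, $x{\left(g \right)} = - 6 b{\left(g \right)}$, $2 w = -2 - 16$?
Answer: $1512$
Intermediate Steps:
$b{\left(W \right)} = 2 W \left(-5 + W\right)$
$w = -9$ ($w = \frac{-2 - 16}{2} = \frac{1}{2} \left(-18\right) = -9$)
$S{\left(n \right)} = 4 + n$ ($S{\left(n \right)} = 4 - - n = 4 + n$)
$x{\left(g \right)} = - 12 g \left(-5 + g\right)$ ($x{\left(g \right)} = - 6 \cdot 2 g \left(-5 + g\right) = - 12 g \left(-5 + g\right)$)
$E{\left(s \right)} = - 1512 \sqrt{s}$ ($E{\left(s \right)} = 12 \left(-9\right) \left(5 - -9\right) \sqrt{s} = 12 \left(-9\right) \left(5 + 9\right) \sqrt{s} = 12 \left(-9\right) 14 \sqrt{s} = - 1512 \sqrt{s}$)
$- E{\left(S{\left(-3 \right)} \right)} = - \left(-1512\right) \sqrt{4 - 3} = - \left(-1512\right) \sqrt{1} = - \left(-1512\right) 1 = \left(-1\right) \left(-1512\right) = 1512$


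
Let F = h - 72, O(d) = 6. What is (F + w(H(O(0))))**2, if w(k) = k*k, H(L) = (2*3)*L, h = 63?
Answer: 1656369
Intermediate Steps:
H(L) = 6*L
F = -9 (F = 63 - 72 = -9)
w(k) = k**2
(F + w(H(O(0))))**2 = (-9 + (6*6)**2)**2 = (-9 + 36**2)**2 = (-9 + 1296)**2 = 1287**2 = 1656369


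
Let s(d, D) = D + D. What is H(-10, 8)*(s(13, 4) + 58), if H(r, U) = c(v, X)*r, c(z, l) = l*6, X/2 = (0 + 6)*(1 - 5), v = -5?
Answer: 190080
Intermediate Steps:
s(d, D) = 2*D
X = -48 (X = 2*((0 + 6)*(1 - 5)) = 2*(6*(-4)) = 2*(-24) = -48)
c(z, l) = 6*l
H(r, U) = -288*r (H(r, U) = (6*(-48))*r = -288*r)
H(-10, 8)*(s(13, 4) + 58) = (-288*(-10))*(2*4 + 58) = 2880*(8 + 58) = 2880*66 = 190080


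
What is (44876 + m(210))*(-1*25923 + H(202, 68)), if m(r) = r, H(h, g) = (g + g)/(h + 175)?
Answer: -440618038810/377 ≈ -1.1687e+9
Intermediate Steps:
H(h, g) = 2*g/(175 + h) (H(h, g) = (2*g)/(175 + h) = 2*g/(175 + h))
(44876 + m(210))*(-1*25923 + H(202, 68)) = (44876 + 210)*(-1*25923 + 2*68/(175 + 202)) = 45086*(-25923 + 2*68/377) = 45086*(-25923 + 2*68*(1/377)) = 45086*(-25923 + 136/377) = 45086*(-9772835/377) = -440618038810/377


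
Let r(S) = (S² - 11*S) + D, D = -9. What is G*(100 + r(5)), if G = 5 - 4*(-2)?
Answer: 793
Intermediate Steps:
r(S) = -9 + S² - 11*S (r(S) = (S² - 11*S) - 9 = -9 + S² - 11*S)
G = 13 (G = 5 + 8 = 13)
G*(100 + r(5)) = 13*(100 + (-9 + 5² - 11*5)) = 13*(100 + (-9 + 25 - 55)) = 13*(100 - 39) = 13*61 = 793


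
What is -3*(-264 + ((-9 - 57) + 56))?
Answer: 822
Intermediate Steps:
-3*(-264 + ((-9 - 57) + 56)) = -3*(-264 + (-66 + 56)) = -3*(-264 - 10) = -3*(-274) = 822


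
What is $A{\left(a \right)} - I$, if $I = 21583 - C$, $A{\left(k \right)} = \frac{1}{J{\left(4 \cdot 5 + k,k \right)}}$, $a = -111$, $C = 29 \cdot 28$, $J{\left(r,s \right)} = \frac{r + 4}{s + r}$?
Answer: $- \frac{1806875}{87} \approx -20769.0$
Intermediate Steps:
$J{\left(r,s \right)} = \frac{4 + r}{r + s}$
$C = 812$
$A{\left(k \right)} = \frac{20 + 2 k}{24 + k}$ ($A{\left(k \right)} = \frac{1}{\frac{1}{\left(4 \cdot 5 + k\right) + k} \left(4 + \left(4 \cdot 5 + k\right)\right)} = \frac{1}{\frac{1}{\left(20 + k\right) + k} \left(4 + \left(20 + k\right)\right)} = \frac{1}{\frac{1}{20 + 2 k} \left(24 + k\right)} = \frac{20 + 2 k}{24 + k}$)
$I = 20771$ ($I = 21583 - 812 = 20771$)
$A{\left(a \right)} - I = \frac{2 \left(10 - 111\right)}{24 - 111} - 20771 = 2 \frac{1}{-87} \left(-101\right) - 20771 = 2 \left(- \frac{1}{87}\right) \left(-101\right) - 20771 = \frac{202}{87} - 20771 = - \frac{1806875}{87}$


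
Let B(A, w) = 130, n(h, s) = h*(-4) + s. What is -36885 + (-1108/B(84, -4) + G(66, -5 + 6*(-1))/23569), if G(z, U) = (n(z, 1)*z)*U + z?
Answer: -4346762207/117845 ≈ -36885.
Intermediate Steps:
n(h, s) = s - 4*h (n(h, s) = -4*h + s = s - 4*h)
G(z, U) = z + U*z*(1 - 4*z) (G(z, U) = ((1 - 4*z)*z)*U + z = (z*(1 - 4*z))*U + z = U*z*(1 - 4*z) + z = z + U*z*(1 - 4*z))
-36885 + (-1108/B(84, -4) + G(66, -5 + 6*(-1))/23569) = -36885 + (-1108/130 + (66*(1 + (-5 + 6*(-1)) - 4*(-5 + 6*(-1))*66))/23569) = -36885 + (-1108*1/130 + (66*(1 + (-5 - 6) - 4*(-5 - 6)*66))*(1/23569)) = -36885 + (-554/65 + (66*(1 - 11 - 4*(-11)*66))*(1/23569)) = -36885 + (-554/65 + (66*(1 - 11 + 2904))*(1/23569)) = -36885 + (-554/65 + (66*2894)*(1/23569)) = -36885 + (-554/65 + 191004*(1/23569)) = -36885 + (-554/65 + 191004/23569) = -36885 - 49382/117845 = -4346762207/117845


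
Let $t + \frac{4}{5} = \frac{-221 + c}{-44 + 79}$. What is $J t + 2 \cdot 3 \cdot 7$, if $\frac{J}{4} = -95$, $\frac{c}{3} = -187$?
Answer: $\frac{61854}{7} \approx 8836.3$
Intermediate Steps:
$c = -561$ ($c = 3 \left(-187\right) = -561$)
$J = -380$ ($J = 4 \left(-95\right) = -380$)
$t = - \frac{162}{7}$ ($t = - \frac{4}{5} + \frac{-221 - 561}{-44 + 79} = - \frac{4}{5} - \frac{782}{35} = - \frac{162}{7} \approx -23.143$)
$J t + 2 \cdot 3 \cdot 7 = \left(-380\right) \left(- \frac{162}{7}\right) + 2 \cdot 3 \cdot 7 = \frac{61560}{7} + 6 \cdot 7 = \frac{61560}{7} + 42 = \frac{61854}{7}$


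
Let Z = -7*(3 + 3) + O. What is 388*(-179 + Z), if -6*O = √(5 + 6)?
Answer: -85748 - 194*√11/3 ≈ -85963.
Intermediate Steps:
O = -√11/6 (O = -√(5 + 6)/6 = -√11/6 ≈ -0.55277)
Z = -42 - √11/6 (Z = -7*(3 + 3) - √11/6 = -7*6 - √11/6 = -42 - √11/6 ≈ -42.553)
388*(-179 + Z) = 388*(-179 + (-42 - √11/6)) = 388*(-221 - √11/6) = -85748 - 194*√11/3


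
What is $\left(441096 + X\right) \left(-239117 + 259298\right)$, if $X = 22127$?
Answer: $9348303363$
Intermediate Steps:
$\left(441096 + X\right) \left(-239117 + 259298\right) = \left(441096 + 22127\right) \left(-239117 + 259298\right) = 463223 \cdot 20181 = 9348303363$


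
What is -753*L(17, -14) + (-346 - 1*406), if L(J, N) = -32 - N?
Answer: 12802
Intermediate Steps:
-753*L(17, -14) + (-346 - 1*406) = -753*(-32 - 1*(-14)) + (-346 - 1*406) = -753*(-32 + 14) + (-346 - 406) = -753*(-18) - 752 = 13554 - 752 = 12802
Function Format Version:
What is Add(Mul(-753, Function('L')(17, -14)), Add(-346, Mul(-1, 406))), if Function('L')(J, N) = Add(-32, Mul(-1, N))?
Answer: 12802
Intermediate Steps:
Add(Mul(-753, Function('L')(17, -14)), Add(-346, Mul(-1, 406))) = Add(Mul(-753, Add(-32, Mul(-1, -14))), Add(-346, Mul(-1, 406))) = Add(Mul(-753, Add(-32, 14)), Add(-346, -406)) = Add(Mul(-753, -18), -752) = Add(13554, -752) = 12802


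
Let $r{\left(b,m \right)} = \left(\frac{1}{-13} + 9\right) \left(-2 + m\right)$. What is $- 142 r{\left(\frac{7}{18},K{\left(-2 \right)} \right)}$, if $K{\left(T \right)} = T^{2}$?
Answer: $- \frac{32944}{13} \approx -2534.2$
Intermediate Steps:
$r{\left(b,m \right)} = - \frac{232}{13} + \frac{116 m}{13}$ ($r{\left(b,m \right)} = \left(- \frac{1}{13} + 9\right) \left(-2 + m\right) = \frac{116 \left(-2 + m\right)}{13} = - \frac{232}{13} + \frac{116 m}{13}$)
$- 142 r{\left(\frac{7}{18},K{\left(-2 \right)} \right)} = - 142 \left(- \frac{232}{13} + \frac{116 \left(-2\right)^{2}}{13}\right) = - 142 \left(- \frac{232}{13} + \frac{116}{13} \cdot 4\right) = - 142 \left(- \frac{232}{13} + \frac{464}{13}\right) = \left(-142\right) \frac{232}{13} = - \frac{32944}{13}$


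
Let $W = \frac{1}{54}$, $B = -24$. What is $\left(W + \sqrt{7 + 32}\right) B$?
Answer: $- \frac{4}{9} - 24 \sqrt{39} \approx -150.32$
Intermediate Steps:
$W = \frac{1}{54} \approx 0.018519$
$\left(W + \sqrt{7 + 32}\right) B = \left(\frac{1}{54} + \sqrt{7 + 32}\right) \left(-24\right) = \left(\frac{1}{54} + \sqrt{39}\right) \left(-24\right) = - \frac{4}{9} - 24 \sqrt{39}$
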